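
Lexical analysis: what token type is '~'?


Pattern: operator symbol
Type: OPERATOR


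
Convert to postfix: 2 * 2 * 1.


Left to right (same or higher precedence on left)
Postfix: 2 2 * 1 *


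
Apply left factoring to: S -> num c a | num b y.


Common prefix: 'num'
Factored: S -> num S', S' -> c a | b y


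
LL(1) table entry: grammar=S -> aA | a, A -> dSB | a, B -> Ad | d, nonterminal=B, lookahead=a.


For [B, a]: 'a' ∈ FIRST(Ad)
Entry: B -> Ad


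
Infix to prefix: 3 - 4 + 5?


left-to-right (same/higher precedence on left): tree is (+ (- 3 4) 5)
Prefix: + - 3 4 5


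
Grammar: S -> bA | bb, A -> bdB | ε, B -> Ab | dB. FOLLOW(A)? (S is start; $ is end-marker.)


$ ∈ FOLLOW(S). For each A -> αBβ: add FIRST(β)\{ε} to FOLLOW(B); if β nullable, add FOLLOW(A).
FOLLOW(A) = {$, b}


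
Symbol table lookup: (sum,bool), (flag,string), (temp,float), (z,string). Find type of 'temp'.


Lookup 'temp' → type float


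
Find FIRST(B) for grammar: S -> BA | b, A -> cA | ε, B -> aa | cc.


Per alternative of B: FIRST(aa) = {a}; FIRST(cc) = {c}
FIRST(B) = {a, c}


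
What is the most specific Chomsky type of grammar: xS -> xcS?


LHS has context (more than one symbol) and |LHS| ≤ |RHS|
Classification: Type 1 (Context-Sensitive)


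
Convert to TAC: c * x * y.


Break into single-operator statements:
t1 = c * x
t2 = t1 * y


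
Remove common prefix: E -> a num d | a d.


Common prefix: 'a'
Factored: E -> a E', E' -> num d | d


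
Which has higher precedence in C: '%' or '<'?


'%' is multiplicative (level 10); '<' is relational (level 7)
Higher level binds tighter
'%' has higher precedence than '<'


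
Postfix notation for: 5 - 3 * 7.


* has higher precedence, evaluate 3*7 first
Postfix: 5 3 7 * -


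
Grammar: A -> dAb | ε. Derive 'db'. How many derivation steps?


Derivation: A => dAb => db
Steps: 2


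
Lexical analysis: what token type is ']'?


Pattern: delimiter/punctuation
Type: PUNCTUATION


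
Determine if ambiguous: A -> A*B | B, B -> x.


precedence layered via separate nonterminal B: deterministic
Unambiguous


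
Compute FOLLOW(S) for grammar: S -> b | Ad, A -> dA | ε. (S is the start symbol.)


$ ∈ FOLLOW(S). For each A -> αBβ: add FIRST(β)\{ε} to FOLLOW(B); if β nullable, add FOLLOW(A).
FOLLOW(S) = {$}


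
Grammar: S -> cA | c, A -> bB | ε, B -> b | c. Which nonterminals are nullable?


A nonterminal is nullable iff some alternative derives ε (directly, or every symbol in it is nullable)
Nullable: {A}


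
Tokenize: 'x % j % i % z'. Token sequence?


Scan left to right, longest-match per lexeme
Tokens: ID(x), OP(%), ID(j), OP(%), ID(i), OP(%), ID(z)


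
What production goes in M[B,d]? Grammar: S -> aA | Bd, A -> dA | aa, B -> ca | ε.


For [B, d]: ε is nullable and 'd' ∈ FOLLOW(B)
Entry: B -> ε


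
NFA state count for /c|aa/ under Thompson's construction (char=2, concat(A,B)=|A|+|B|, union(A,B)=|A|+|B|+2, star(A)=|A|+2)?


Syntax tree has 3 char leaf(s), 1 union(s), 0 star(s)
chars contribute 3×2 = 6; each union adds +2; each star adds +2
Total: 6 + 2 + 0 = 8 states


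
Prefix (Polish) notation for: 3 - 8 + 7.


left-to-right (same/higher precedence on left): tree is (+ (- 3 8) 7)
Prefix: + - 3 8 7


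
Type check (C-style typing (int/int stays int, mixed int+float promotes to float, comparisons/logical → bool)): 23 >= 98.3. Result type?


Operand types: int >= float
Rule: comparison yields bool
Result type: bool


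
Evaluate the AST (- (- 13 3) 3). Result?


Evaluate inner: (- 13 3) = 10
Evaluate root: (- 10 3) = 7
Result: 7


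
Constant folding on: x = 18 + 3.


18 + 3 = 21 at compile time
Optimized: x = 21


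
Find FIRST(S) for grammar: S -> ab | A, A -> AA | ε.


Per alternative of S: FIRST(ab) = {a}; FIRST(A) = {ε}
FIRST(S) = {a, ε}


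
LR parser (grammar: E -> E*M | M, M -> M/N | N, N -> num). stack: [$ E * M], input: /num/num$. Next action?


'/' can extend M; shift to build M -> M/N
Action: shift


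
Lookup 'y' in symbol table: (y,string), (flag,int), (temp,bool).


Lookup 'y' → type string


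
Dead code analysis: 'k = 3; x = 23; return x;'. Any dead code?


k is assigned but never read
Dead: 'k = 3'


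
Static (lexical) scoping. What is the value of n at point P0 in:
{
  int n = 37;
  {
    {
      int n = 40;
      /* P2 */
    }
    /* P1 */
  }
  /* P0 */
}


n declared in the same block as P0
n = 37


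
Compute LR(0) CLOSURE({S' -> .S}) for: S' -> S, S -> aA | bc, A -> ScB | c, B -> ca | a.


Start: S' -> .S
For each item with dot before a nonterminal B, add B -> .γ for every B-production
Closure: [S' -> .S, S -> .aA, S -> .bc]


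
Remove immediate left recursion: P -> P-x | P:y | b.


Left-recursive alternatives: P-x, P:y; non-recursive: b
Introduce P': P -> bP', P' -> -xP' | :yP' | ε


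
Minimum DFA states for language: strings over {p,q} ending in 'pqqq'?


Track the longest suffix of input matching a prefix of 'pqqq': 5 classes (prefixes of length 0..4)
Minimal DFA: 5 states


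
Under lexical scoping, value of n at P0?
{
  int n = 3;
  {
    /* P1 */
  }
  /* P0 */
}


n declared in the same block as P0
n = 3


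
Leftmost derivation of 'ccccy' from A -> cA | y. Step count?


Derivation: A => cA => ccA => cccA => ccccA => ccccy
Steps: 5


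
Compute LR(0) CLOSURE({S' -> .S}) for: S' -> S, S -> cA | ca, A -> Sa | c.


Start: S' -> .S
For each item with dot before a nonterminal B, add B -> .γ for every B-production
Closure: [S' -> .S, S -> .cA, S -> .ca]


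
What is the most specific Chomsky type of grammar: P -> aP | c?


Right-linear: every RHS is a terminal or a terminal followed by one nonterminal
Classification: Type 3 (Regular)


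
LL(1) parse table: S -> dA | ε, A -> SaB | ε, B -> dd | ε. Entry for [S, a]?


For [S, a]: ε is nullable and 'a' ∈ FOLLOW(S)
Entry: S -> ε


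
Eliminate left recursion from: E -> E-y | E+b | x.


Left-recursive alternatives: E-y, E+b; non-recursive: x
Introduce E': E -> xE', E' -> -yE' | +bE' | ε


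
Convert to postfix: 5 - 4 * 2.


* has higher precedence, evaluate 4*2 first
Postfix: 5 4 2 * -


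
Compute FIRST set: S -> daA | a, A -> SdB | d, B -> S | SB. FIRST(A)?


Per alternative of A: FIRST(SdB) = {a, d}; FIRST(d) = {d}
FIRST(A) = {a, d}


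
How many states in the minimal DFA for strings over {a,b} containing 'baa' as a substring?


KMP-style automaton: 3 progress states + 1 absorbing accept = 4
Minimal DFA: 4 states


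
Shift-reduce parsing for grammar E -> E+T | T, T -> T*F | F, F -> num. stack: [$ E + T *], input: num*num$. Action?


no handle; shift 'num'
Action: shift


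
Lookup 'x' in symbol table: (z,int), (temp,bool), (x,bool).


Lookup 'x' → type bool


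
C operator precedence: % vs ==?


'%' is multiplicative (level 10); '==' is equality (level 6)
Higher level binds tighter
'%' has higher precedence than '=='


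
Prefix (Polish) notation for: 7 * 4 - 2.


left-to-right (same/higher precedence on left): tree is (- (* 7 4) 2)
Prefix: - * 7 4 2


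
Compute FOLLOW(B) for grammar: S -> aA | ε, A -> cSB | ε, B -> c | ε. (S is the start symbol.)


$ ∈ FOLLOW(S). For each A -> αBβ: add FIRST(β)\{ε} to FOLLOW(B); if β nullable, add FOLLOW(A).
FOLLOW(B) = {$, c}


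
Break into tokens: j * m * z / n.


Scan left to right, longest-match per lexeme
Tokens: ID(j), OP(*), ID(m), OP(*), ID(z), OP(/), ID(n)


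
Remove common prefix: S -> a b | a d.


Common prefix: 'a'
Factored: S -> a S', S' -> b | d


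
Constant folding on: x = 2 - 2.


2 - 2 = 0 at compile time
Optimized: x = 0


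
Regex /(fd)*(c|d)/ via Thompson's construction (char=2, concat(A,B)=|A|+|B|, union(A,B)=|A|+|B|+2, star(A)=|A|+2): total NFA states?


Syntax tree has 4 char leaf(s), 1 union(s), 1 star(s)
chars contribute 4×2 = 8; each union adds +2; each star adds +2
Total: 8 + 2 + 2 = 12 states


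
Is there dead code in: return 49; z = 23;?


statement follows a return and is unreachable
Dead: 'z = 23'


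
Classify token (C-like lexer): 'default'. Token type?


Pattern: reserved word
Type: KEYWORD


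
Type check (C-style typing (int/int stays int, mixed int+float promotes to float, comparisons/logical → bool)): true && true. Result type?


Operand types: bool && bool
Rule: logical operators take bool operands and yield bool
Result type: bool


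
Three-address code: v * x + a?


Break into single-operator statements:
t1 = v * x
t2 = t1 + a


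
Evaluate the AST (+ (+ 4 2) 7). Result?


Evaluate inner: (+ 4 2) = 6
Evaluate root: (+ 6 7) = 13
Result: 13


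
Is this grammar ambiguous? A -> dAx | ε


balanced d^n…x^n: each string has a unique parse
Unambiguous


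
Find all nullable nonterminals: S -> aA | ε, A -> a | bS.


A nonterminal is nullable iff some alternative derives ε (directly, or every symbol in it is nullable)
Nullable: {S}


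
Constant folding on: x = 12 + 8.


12 + 8 = 20 at compile time
Optimized: x = 20


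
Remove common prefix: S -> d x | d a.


Common prefix: 'd'
Factored: S -> d S', S' -> x | a


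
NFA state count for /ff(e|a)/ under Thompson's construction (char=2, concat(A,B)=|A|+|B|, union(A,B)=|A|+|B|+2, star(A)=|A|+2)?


Syntax tree has 4 char leaf(s), 1 union(s), 0 star(s)
chars contribute 4×2 = 8; each union adds +2; each star adds +2
Total: 8 + 2 + 0 = 10 states


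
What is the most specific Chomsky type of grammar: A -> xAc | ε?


Single nonterminal LHS, but x^n c^n is not regular
Classification: Type 2 (Context-Free)


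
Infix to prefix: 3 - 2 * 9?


'*' binds tighter: tree is (- 3 (* 2 9))
Prefix: - 3 * 2 9


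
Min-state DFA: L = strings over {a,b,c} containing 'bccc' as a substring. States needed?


KMP-style automaton: 4 progress states + 1 absorbing accept = 5
Minimal DFA: 5 states


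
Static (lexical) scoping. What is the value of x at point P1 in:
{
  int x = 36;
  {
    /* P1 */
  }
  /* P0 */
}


P1's block does not declare x; resolves to the enclosing declaration at depth 0
x = 36


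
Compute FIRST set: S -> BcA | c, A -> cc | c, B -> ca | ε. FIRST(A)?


Per alternative of A: FIRST(cc) = {c}; FIRST(c) = {c}
FIRST(A) = {c}


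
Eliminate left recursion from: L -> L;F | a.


Left-recursive alternatives: L;F; non-recursive: a
Introduce L': L -> aL', L' -> ;FL' | ε


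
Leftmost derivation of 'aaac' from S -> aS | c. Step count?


Derivation: S => aS => aaS => aaaS => aaac
Steps: 4


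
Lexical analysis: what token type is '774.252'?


Pattern: digits with a decimal point
Type: FLOAT_LITERAL


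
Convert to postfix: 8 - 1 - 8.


Left to right (same or higher precedence on left)
Postfix: 8 1 - 8 -


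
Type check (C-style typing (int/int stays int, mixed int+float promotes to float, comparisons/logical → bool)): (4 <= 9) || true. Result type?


Operand types: bool || bool
Rule: logical operators take bool operands and yield bool
Result type: bool


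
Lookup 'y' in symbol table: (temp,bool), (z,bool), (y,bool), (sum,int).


Lookup 'y' → type bool


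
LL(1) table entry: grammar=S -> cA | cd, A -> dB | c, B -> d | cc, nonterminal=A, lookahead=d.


For [A, d]: 'd' ∈ FIRST(dB)
Entry: A -> dB


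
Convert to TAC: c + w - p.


Break into single-operator statements:
t1 = c + w
t2 = t1 - p


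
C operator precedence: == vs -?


'-' is additive (level 9); '==' is equality (level 6)
Higher level binds tighter
'-' has higher precedence than '=='


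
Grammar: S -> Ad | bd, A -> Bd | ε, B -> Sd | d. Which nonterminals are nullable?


A nonterminal is nullable iff some alternative derives ε (directly, or every symbol in it is nullable)
Nullable: {A}


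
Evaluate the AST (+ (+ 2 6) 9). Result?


Evaluate inner: (+ 2 6) = 8
Evaluate root: (+ 8 9) = 17
Result: 17


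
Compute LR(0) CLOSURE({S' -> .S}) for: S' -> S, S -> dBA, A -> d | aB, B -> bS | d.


Start: S' -> .S
For each item with dot before a nonterminal B, add B -> .γ for every B-production
Closure: [S' -> .S, S -> .dBA]


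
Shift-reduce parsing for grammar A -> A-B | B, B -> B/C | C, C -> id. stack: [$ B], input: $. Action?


lookahead ∉ {/} so B won't extend; reduce A -> B
Action: reduce (A -> B)


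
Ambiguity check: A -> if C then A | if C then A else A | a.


dangling else: 'if C then if C then a else a' parses two ways
Ambiguous


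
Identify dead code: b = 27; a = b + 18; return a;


b is read by a's definition; a is returned
No dead code


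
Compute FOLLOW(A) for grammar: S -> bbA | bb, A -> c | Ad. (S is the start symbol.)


$ ∈ FOLLOW(S). For each A -> αBβ: add FIRST(β)\{ε} to FOLLOW(B); if β nullable, add FOLLOW(A).
FOLLOW(A) = {$, d}


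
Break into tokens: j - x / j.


Scan left to right, longest-match per lexeme
Tokens: ID(j), OP(-), ID(x), OP(/), ID(j)


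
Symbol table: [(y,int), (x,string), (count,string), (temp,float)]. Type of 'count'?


Lookup 'count' → type string


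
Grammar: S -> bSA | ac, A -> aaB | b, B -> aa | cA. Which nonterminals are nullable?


A nonterminal is nullable iff some alternative derives ε (directly, or every symbol in it is nullable)
Nullable: {}


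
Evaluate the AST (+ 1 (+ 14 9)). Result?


Evaluate inner: (+ 14 9) = 23
Evaluate root: (+ 1 23) = 24
Result: 24


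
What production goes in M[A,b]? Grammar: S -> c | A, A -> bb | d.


For [A, b]: 'b' ∈ FIRST(bb)
Entry: A -> bb


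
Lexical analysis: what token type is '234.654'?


Pattern: digits with a decimal point
Type: FLOAT_LITERAL


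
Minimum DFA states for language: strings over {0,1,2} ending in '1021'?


Track the longest suffix of input matching a prefix of '1021': 5 classes (prefixes of length 0..4)
Minimal DFA: 5 states


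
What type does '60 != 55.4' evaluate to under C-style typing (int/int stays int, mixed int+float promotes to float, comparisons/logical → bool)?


Operand types: int != float
Rule: comparison yields bool
Result type: bool


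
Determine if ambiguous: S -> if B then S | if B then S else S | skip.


dangling else: 'if B then if B then skip else skip' parses two ways
Ambiguous


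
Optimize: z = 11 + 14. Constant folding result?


11 + 14 = 25 at compile time
Optimized: z = 25


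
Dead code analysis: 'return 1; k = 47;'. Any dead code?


statement follows a return and is unreachable
Dead: 'k = 47'


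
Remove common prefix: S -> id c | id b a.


Common prefix: 'id'
Factored: S -> id S', S' -> c | b a


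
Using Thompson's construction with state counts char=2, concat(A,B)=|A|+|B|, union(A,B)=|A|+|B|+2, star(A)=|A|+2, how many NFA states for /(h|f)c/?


Syntax tree has 3 char leaf(s), 1 union(s), 0 star(s)
chars contribute 3×2 = 6; each union adds +2; each star adds +2
Total: 6 + 2 + 0 = 8 states


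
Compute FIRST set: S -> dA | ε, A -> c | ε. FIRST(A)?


Per alternative of A: FIRST(c) = {c}; FIRST(ε) = {ε}
FIRST(A) = {c, ε}


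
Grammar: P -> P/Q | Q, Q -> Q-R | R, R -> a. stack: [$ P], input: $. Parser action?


start symbol P on stack, input exhausted
Action: accept


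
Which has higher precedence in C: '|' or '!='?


'!=' is equality (level 6); '|' is bitwise OR (level 3)
Higher level binds tighter
'!=' has higher precedence than '|'


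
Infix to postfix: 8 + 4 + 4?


Left to right (same or higher precedence on left)
Postfix: 8 4 + 4 +


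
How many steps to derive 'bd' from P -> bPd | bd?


Derivation: P => bd
Steps: 1


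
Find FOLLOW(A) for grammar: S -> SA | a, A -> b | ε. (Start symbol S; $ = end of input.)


$ ∈ FOLLOW(S). For each A -> αBβ: add FIRST(β)\{ε} to FOLLOW(B); if β nullable, add FOLLOW(A).
FOLLOW(A) = {$, b}


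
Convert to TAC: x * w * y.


Break into single-operator statements:
t1 = x * w
t2 = t1 * y


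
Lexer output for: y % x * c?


Scan left to right, longest-match per lexeme
Tokens: ID(y), OP(%), ID(x), OP(*), ID(c)


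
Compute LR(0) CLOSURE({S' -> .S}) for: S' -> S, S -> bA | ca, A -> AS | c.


Start: S' -> .S
For each item with dot before a nonterminal B, add B -> .γ for every B-production
Closure: [S' -> .S, S -> .bA, S -> .ca]


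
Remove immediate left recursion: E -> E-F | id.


Left-recursive alternatives: E-F; non-recursive: id
Introduce E': E -> idE', E' -> -FE' | ε


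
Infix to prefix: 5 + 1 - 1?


left-to-right (same/higher precedence on left): tree is (- (+ 5 1) 1)
Prefix: - + 5 1 1


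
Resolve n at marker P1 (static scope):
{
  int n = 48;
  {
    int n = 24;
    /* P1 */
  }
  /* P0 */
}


n declared in the same block as P1
n = 24


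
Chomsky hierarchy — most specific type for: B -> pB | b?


Right-linear: every RHS is a terminal or a terminal followed by one nonterminal
Classification: Type 3 (Regular)


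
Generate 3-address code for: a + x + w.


Break into single-operator statements:
t1 = a + x
t2 = t1 + w


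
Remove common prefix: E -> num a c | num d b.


Common prefix: 'num'
Factored: E -> num E', E' -> a c | d b


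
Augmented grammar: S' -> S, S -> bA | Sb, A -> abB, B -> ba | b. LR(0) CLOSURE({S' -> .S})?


Start: S' -> .S
For each item with dot before a nonterminal B, add B -> .γ for every B-production
Closure: [S' -> .S, S -> .bA, S -> .Sb]


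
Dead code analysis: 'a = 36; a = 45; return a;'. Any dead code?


first assignment to a is overwritten before any read
Dead: 'a = 36'


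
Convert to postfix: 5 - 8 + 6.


Left to right (same or higher precedence on left)
Postfix: 5 8 - 6 +


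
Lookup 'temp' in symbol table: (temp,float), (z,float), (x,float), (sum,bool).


Lookup 'temp' → type float


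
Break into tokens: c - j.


Scan left to right, longest-match per lexeme
Tokens: ID(c), OP(-), ID(j)


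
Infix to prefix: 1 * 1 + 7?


left-to-right (same/higher precedence on left): tree is (+ (* 1 1) 7)
Prefix: + * 1 1 7


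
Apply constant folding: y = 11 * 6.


11 * 6 = 66 at compile time
Optimized: y = 66


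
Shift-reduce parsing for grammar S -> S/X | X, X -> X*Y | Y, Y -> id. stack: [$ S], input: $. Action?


start symbol S on stack, input exhausted
Action: accept


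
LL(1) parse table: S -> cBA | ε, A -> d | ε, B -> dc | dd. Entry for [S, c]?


For [S, c]: 'c' ∈ FIRST(cBA)
Entry: S -> cBA


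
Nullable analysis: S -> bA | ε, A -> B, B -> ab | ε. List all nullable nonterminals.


A nonterminal is nullable iff some alternative derives ε (directly, or every symbol in it is nullable)
Nullable: {A, B, S}


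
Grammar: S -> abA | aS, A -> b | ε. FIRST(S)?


Per alternative of S: FIRST(abA) = {a}; FIRST(aS) = {a}
FIRST(S) = {a}


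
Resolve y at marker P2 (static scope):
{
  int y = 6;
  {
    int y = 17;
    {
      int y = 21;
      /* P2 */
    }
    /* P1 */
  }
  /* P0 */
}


y declared in the same block as P2
y = 21


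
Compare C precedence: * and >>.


'*' is multiplicative (level 10); '>>' is shift (level 8)
Higher level binds tighter
'*' has higher precedence than '>>'


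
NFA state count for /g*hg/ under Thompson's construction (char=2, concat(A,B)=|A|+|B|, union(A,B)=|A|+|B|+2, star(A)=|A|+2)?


Syntax tree has 3 char leaf(s), 0 union(s), 1 star(s)
chars contribute 3×2 = 6; each union adds +2; each star adds +2
Total: 6 + 0 + 2 = 8 states


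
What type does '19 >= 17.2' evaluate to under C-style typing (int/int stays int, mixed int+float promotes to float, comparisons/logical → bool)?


Operand types: int >= float
Rule: comparison yields bool
Result type: bool


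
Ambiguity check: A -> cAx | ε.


balanced c^n…x^n: each string has a unique parse
Unambiguous


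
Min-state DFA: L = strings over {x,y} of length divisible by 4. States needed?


Track length mod 4: states 0..3, accept at 0
Minimal DFA: 4 states


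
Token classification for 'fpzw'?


Pattern: letter/underscore followed by alphanumerics, not a keyword
Type: IDENTIFIER


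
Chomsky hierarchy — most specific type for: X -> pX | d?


Right-linear: every RHS is a terminal or a terminal followed by one nonterminal
Classification: Type 3 (Regular)


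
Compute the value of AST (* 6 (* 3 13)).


Evaluate inner: (* 3 13) = 39
Evaluate root: (* 6 39) = 234
Result: 234


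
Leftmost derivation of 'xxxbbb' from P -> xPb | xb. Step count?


Derivation: P => xPb => xxPbb => xxxbbb
Steps: 3


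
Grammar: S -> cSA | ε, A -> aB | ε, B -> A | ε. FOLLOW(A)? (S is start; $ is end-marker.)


$ ∈ FOLLOW(S). For each A -> αBβ: add FIRST(β)\{ε} to FOLLOW(B); if β nullable, add FOLLOW(A).
FOLLOW(A) = {$, a}


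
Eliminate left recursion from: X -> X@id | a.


Left-recursive alternatives: X@id; non-recursive: a
Introduce X': X -> aX', X' -> @idX' | ε


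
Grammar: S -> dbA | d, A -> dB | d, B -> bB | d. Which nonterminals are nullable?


A nonterminal is nullable iff some alternative derives ε (directly, or every symbol in it is nullable)
Nullable: {}


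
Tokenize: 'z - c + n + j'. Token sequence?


Scan left to right, longest-match per lexeme
Tokens: ID(z), OP(-), ID(c), OP(+), ID(n), OP(+), ID(j)


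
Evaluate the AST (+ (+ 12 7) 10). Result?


Evaluate inner: (+ 12 7) = 19
Evaluate root: (+ 19 10) = 29
Result: 29


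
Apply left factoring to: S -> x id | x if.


Common prefix: 'x'
Factored: S -> x S', S' -> id | if


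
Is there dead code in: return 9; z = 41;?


statement follows a return and is unreachable
Dead: 'z = 41'


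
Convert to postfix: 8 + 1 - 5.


Left to right (same or higher precedence on left)
Postfix: 8 1 + 5 -


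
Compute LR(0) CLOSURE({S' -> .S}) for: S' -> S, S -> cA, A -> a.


Start: S' -> .S
For each item with dot before a nonterminal B, add B -> .γ for every B-production
Closure: [S' -> .S, S -> .cA]


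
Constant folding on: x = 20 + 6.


20 + 6 = 26 at compile time
Optimized: x = 26


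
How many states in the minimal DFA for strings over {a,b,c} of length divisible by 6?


Track length mod 6: states 0..5, accept at 0
Minimal DFA: 6 states


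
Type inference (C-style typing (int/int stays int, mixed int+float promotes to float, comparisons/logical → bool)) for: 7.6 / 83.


Operand types: float / int
Rule: mixed int/float promotes to float; int/int stays int
Result type: float


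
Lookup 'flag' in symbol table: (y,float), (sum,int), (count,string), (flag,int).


Lookup 'flag' → type int


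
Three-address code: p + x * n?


Break into single-operator statements:
t1 = x * n
t2 = p + t1


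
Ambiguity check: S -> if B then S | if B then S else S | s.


dangling else: 'if B then if B then s else s' parses two ways
Ambiguous


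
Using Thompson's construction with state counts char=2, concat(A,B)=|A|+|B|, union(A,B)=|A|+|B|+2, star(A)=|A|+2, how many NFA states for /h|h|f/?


Syntax tree has 3 char leaf(s), 2 union(s), 0 star(s)
chars contribute 3×2 = 6; each union adds +2; each star adds +2
Total: 6 + 4 + 0 = 10 states


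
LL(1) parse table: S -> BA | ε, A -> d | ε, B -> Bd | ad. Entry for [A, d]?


For [A, d]: 'd' ∈ FIRST(d)
Entry: A -> d


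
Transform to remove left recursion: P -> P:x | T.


Left-recursive alternatives: P:x; non-recursive: T
Introduce P': P -> TP', P' -> :xP' | ε


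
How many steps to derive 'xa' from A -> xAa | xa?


Derivation: A => xa
Steps: 1


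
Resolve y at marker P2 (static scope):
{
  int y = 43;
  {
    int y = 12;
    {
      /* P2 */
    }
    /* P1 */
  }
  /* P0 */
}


P2's block does not declare y; resolves to the enclosing declaration at depth 1
y = 12


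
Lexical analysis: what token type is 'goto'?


Pattern: reserved word
Type: KEYWORD


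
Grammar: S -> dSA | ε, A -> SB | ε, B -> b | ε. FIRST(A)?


Per alternative of A: FIRST(SB) = {b, d, ε}; FIRST(ε) = {ε}
FIRST(A) = {b, d, ε}


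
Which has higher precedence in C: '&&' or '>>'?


'>>' is shift (level 8); '&&' is logical AND (level 2)
Higher level binds tighter
'>>' has higher precedence than '&&'


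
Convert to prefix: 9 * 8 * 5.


left-to-right (same/higher precedence on left): tree is (* (* 9 8) 5)
Prefix: * * 9 8 5


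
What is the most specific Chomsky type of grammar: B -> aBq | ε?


Single nonterminal LHS, but a^n q^n is not regular
Classification: Type 2 (Context-Free)


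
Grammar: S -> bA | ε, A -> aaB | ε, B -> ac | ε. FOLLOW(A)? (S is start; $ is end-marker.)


$ ∈ FOLLOW(S). For each A -> αBβ: add FIRST(β)\{ε} to FOLLOW(B); if β nullable, add FOLLOW(A).
FOLLOW(A) = {$}


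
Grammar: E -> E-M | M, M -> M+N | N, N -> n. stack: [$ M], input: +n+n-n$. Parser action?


shift '+' to continue M -> M+N
Action: shift


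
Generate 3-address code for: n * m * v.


Break into single-operator statements:
t1 = n * m
t2 = t1 * v


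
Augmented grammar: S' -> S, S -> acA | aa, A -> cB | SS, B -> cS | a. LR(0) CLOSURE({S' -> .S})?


Start: S' -> .S
For each item with dot before a nonterminal B, add B -> .γ for every B-production
Closure: [S' -> .S, S -> .acA, S -> .aa]


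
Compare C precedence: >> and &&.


'>>' is shift (level 8); '&&' is logical AND (level 2)
Higher level binds tighter
'>>' has higher precedence than '&&'


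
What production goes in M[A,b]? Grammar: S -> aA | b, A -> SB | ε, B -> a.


For [A, b]: 'b' ∈ FIRST(SB)
Entry: A -> SB


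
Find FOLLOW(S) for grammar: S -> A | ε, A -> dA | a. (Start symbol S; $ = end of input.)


$ ∈ FOLLOW(S). For each A -> αBβ: add FIRST(β)\{ε} to FOLLOW(B); if β nullable, add FOLLOW(A).
FOLLOW(S) = {$}


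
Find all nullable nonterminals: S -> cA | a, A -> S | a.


A nonterminal is nullable iff some alternative derives ε (directly, or every symbol in it is nullable)
Nullable: {}


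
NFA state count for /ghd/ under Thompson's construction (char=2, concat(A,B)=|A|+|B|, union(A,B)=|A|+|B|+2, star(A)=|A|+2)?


Syntax tree has 3 char leaf(s), 0 union(s), 0 star(s)
chars contribute 3×2 = 6; each union adds +2; each star adds +2
Total: 6 + 0 + 0 = 6 states


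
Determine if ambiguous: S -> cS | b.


right-linear, alternatives start with distinct terminals 'c' vs 'b': unique leftmost derivation
Unambiguous


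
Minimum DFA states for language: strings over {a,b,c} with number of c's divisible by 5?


Track (count of c) mod 5: states 0..4, accept at 0
Minimal DFA: 5 states


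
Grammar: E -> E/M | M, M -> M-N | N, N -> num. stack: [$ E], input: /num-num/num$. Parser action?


shift '/' to continue E -> E/M
Action: shift


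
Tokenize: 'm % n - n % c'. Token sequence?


Scan left to right, longest-match per lexeme
Tokens: ID(m), OP(%), ID(n), OP(-), ID(n), OP(%), ID(c)


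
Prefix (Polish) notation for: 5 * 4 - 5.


left-to-right (same/higher precedence on left): tree is (- (* 5 4) 5)
Prefix: - * 5 4 5


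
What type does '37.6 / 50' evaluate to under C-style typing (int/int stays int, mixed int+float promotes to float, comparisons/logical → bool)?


Operand types: float / int
Rule: mixed int/float promotes to float; int/int stays int
Result type: float


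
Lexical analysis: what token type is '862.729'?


Pattern: digits with a decimal point
Type: FLOAT_LITERAL


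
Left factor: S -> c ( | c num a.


Common prefix: 'c'
Factored: S -> c S', S' -> ( | num a


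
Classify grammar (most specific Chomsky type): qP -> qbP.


LHS has context (more than one symbol) and |LHS| ≤ |RHS|
Classification: Type 1 (Context-Sensitive)


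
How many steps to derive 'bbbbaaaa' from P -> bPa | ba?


Derivation: P => bPa => bbPaa => bbbPaaa => bbbbaaaa
Steps: 4


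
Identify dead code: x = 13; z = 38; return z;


x is assigned but never read
Dead: 'x = 13'


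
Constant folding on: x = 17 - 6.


17 - 6 = 11 at compile time
Optimized: x = 11


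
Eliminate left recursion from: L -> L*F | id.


Left-recursive alternatives: L*F; non-recursive: id
Introduce L': L -> idL', L' -> *FL' | ε


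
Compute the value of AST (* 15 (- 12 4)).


Evaluate inner: (- 12 4) = 8
Evaluate root: (* 15 8) = 120
Result: 120


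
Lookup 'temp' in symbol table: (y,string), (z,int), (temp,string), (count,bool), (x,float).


Lookup 'temp' → type string


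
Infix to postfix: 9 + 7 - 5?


Left to right (same or higher precedence on left)
Postfix: 9 7 + 5 -


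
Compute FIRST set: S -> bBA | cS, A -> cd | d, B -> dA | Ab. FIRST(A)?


Per alternative of A: FIRST(cd) = {c}; FIRST(d) = {d}
FIRST(A) = {c, d}


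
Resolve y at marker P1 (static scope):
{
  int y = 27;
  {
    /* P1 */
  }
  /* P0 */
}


P1's block does not declare y; resolves to the enclosing declaration at depth 0
y = 27


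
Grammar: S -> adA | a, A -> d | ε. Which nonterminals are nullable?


A nonterminal is nullable iff some alternative derives ε (directly, or every symbol in it is nullable)
Nullable: {A}


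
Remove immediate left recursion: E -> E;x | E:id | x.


Left-recursive alternatives: E;x, E:id; non-recursive: x
Introduce E': E -> xE', E' -> ;xE' | :idE' | ε


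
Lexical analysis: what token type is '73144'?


Pattern: digits only
Type: INTEGER_LITERAL


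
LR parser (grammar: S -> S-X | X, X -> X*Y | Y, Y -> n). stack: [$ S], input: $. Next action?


start symbol S on stack, input exhausted
Action: accept


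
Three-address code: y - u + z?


Break into single-operator statements:
t1 = y - u
t2 = t1 + z


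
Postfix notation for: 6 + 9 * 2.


* has higher precedence, evaluate 9*2 first
Postfix: 6 9 2 * +


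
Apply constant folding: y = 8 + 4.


8 + 4 = 12 at compile time
Optimized: y = 12


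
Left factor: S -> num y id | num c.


Common prefix: 'num'
Factored: S -> num S', S' -> y id | c


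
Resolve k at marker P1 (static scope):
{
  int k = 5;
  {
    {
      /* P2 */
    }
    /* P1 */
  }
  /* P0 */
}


P1's block does not declare k; resolves to the enclosing declaration at depth 0
k = 5


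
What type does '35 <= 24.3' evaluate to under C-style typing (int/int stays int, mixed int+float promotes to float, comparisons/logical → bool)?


Operand types: int <= float
Rule: comparison yields bool
Result type: bool


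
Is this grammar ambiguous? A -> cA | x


right-linear, alternatives start with distinct terminals 'c' vs 'x': unique leftmost derivation
Unambiguous


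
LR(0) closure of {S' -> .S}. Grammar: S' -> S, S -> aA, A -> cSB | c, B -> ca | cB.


Start: S' -> .S
For each item with dot before a nonterminal B, add B -> .γ for every B-production
Closure: [S' -> .S, S -> .aA]


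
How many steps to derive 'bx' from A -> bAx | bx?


Derivation: A => bx
Steps: 1


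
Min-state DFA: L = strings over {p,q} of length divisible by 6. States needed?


Track length mod 6: states 0..5, accept at 0
Minimal DFA: 6 states


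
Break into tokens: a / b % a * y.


Scan left to right, longest-match per lexeme
Tokens: ID(a), OP(/), ID(b), OP(%), ID(a), OP(*), ID(y)


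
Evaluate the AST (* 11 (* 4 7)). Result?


Evaluate inner: (* 4 7) = 28
Evaluate root: (* 11 28) = 308
Result: 308


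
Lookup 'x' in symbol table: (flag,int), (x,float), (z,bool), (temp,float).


Lookup 'x' → type float


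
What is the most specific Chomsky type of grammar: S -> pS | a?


Right-linear: every RHS is a terminal or a terminal followed by one nonterminal
Classification: Type 3 (Regular)


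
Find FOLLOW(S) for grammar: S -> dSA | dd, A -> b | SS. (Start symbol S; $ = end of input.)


$ ∈ FOLLOW(S). For each A -> αBβ: add FIRST(β)\{ε} to FOLLOW(B); if β nullable, add FOLLOW(A).
FOLLOW(S) = {$, b, d}


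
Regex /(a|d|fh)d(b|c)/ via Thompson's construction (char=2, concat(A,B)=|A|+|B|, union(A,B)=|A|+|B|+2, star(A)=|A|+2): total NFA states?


Syntax tree has 7 char leaf(s), 3 union(s), 0 star(s)
chars contribute 7×2 = 14; each union adds +2; each star adds +2
Total: 14 + 6 + 0 = 20 states


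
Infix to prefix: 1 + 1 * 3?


'*' binds tighter: tree is (+ 1 (* 1 3))
Prefix: + 1 * 1 3


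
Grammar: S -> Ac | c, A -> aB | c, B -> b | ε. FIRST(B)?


Per alternative of B: FIRST(b) = {b}; FIRST(ε) = {ε}
FIRST(B) = {b, ε}


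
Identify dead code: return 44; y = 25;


statement follows a return and is unreachable
Dead: 'y = 25'


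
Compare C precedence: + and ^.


'+' is additive (level 9); '^' is bitwise XOR (level 4)
Higher level binds tighter
'+' has higher precedence than '^'


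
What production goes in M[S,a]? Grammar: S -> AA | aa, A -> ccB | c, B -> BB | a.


For [S, a]: 'a' ∈ FIRST(aa)
Entry: S -> aa


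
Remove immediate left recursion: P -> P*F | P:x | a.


Left-recursive alternatives: P*F, P:x; non-recursive: a
Introduce P': P -> aP', P' -> *FP' | :xP' | ε


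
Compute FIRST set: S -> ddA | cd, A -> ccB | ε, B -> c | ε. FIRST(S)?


Per alternative of S: FIRST(ddA) = {d}; FIRST(cd) = {c}
FIRST(S) = {c, d}


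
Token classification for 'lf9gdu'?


Pattern: letter/underscore followed by alphanumerics, not a keyword
Type: IDENTIFIER


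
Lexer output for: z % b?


Scan left to right, longest-match per lexeme
Tokens: ID(z), OP(%), ID(b)


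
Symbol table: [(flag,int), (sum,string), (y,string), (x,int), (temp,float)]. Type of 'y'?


Lookup 'y' → type string


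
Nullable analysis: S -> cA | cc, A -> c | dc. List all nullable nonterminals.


A nonterminal is nullable iff some alternative derives ε (directly, or every symbol in it is nullable)
Nullable: {}


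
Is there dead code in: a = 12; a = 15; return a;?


first assignment to a is overwritten before any read
Dead: 'a = 12'


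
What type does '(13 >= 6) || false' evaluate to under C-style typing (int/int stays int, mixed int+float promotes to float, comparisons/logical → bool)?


Operand types: bool || bool
Rule: logical operators take bool operands and yield bool
Result type: bool


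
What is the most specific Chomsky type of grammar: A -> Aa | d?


Left-linear: every RHS is a terminal or one nonterminal followed by a terminal
Classification: Type 3 (Regular)


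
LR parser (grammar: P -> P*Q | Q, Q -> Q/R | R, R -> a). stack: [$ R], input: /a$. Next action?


'R' (not preceded by Q/) is the handle for Q -> R
Action: reduce (Q -> R)


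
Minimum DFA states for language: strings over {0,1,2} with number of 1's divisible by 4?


Track (count of 1) mod 4: states 0..3, accept at 0
Minimal DFA: 4 states


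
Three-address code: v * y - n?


Break into single-operator statements:
t1 = v * y
t2 = t1 - n


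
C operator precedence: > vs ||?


'>' is relational (level 7); '||' is logical OR (level 1)
Higher level binds tighter
'>' has higher precedence than '||'


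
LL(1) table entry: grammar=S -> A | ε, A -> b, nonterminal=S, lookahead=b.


For [S, b]: 'b' ∈ FIRST(A)
Entry: S -> A


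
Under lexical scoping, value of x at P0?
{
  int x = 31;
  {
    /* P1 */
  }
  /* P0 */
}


x declared in the same block as P0
x = 31


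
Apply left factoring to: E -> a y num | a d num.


Common prefix: 'a'
Factored: E -> a E', E' -> y num | d num


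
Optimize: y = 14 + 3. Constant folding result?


14 + 3 = 17 at compile time
Optimized: y = 17


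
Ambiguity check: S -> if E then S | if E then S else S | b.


dangling else: 'if E then if E then b else b' parses two ways
Ambiguous


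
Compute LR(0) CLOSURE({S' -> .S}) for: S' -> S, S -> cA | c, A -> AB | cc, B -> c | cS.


Start: S' -> .S
For each item with dot before a nonterminal B, add B -> .γ for every B-production
Closure: [S' -> .S, S -> .cA, S -> .c]


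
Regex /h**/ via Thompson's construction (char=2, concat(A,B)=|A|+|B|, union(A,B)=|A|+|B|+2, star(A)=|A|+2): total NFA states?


Syntax tree has 1 char leaf(s), 0 union(s), 2 star(s)
chars contribute 1×2 = 2; each union adds +2; each star adds +2
Total: 2 + 0 + 4 = 6 states


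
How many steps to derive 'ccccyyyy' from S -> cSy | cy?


Derivation: S => cSy => ccSyy => cccSyyy => ccccyyyy
Steps: 4


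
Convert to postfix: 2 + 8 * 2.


* has higher precedence, evaluate 8*2 first
Postfix: 2 8 2 * +


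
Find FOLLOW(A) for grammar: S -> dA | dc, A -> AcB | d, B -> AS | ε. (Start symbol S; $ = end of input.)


$ ∈ FOLLOW(S). For each A -> αBβ: add FIRST(β)\{ε} to FOLLOW(B); if β nullable, add FOLLOW(A).
FOLLOW(A) = {$, c, d}


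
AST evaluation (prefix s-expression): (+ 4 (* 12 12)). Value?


Evaluate inner: (* 12 12) = 144
Evaluate root: (+ 4 144) = 148
Result: 148


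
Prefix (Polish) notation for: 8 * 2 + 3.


left-to-right (same/higher precedence on left): tree is (+ (* 8 2) 3)
Prefix: + * 8 2 3


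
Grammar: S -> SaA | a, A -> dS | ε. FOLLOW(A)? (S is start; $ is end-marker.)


$ ∈ FOLLOW(S). For each A -> αBβ: add FIRST(β)\{ε} to FOLLOW(B); if β nullable, add FOLLOW(A).
FOLLOW(A) = {$, a}


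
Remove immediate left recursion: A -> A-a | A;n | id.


Left-recursive alternatives: A-a, A;n; non-recursive: id
Introduce A': A -> idA', A' -> -aA' | ;nA' | ε


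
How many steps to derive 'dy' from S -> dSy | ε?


Derivation: S => dSy => dy
Steps: 2


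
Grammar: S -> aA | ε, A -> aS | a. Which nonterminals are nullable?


A nonterminal is nullable iff some alternative derives ε (directly, or every symbol in it is nullable)
Nullable: {S}


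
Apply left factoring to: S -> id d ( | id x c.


Common prefix: 'id'
Factored: S -> id S', S' -> d ( | x c


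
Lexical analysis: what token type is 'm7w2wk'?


Pattern: letter/underscore followed by alphanumerics, not a keyword
Type: IDENTIFIER


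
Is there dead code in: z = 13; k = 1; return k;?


z is assigned but never read
Dead: 'z = 13'


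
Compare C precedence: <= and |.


'<=' is relational (level 7); '|' is bitwise OR (level 3)
Higher level binds tighter
'<=' has higher precedence than '|'


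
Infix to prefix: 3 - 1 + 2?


left-to-right (same/higher precedence on left): tree is (+ (- 3 1) 2)
Prefix: + - 3 1 2


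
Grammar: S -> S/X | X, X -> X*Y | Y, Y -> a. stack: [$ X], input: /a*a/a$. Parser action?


lookahead ∉ {*} so X won't extend; reduce S -> X
Action: reduce (S -> X)


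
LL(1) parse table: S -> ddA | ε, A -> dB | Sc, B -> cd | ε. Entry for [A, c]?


For [A, c]: 'c' ∈ FIRST(Sc)
Entry: A -> Sc


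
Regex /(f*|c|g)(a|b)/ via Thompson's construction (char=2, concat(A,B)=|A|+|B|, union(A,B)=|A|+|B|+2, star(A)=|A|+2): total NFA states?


Syntax tree has 5 char leaf(s), 3 union(s), 1 star(s)
chars contribute 5×2 = 10; each union adds +2; each star adds +2
Total: 10 + 6 + 2 = 18 states


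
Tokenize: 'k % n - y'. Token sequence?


Scan left to right, longest-match per lexeme
Tokens: ID(k), OP(%), ID(n), OP(-), ID(y)


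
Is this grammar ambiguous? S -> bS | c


right-linear, alternatives start with distinct terminals 'b' vs 'c': unique leftmost derivation
Unambiguous


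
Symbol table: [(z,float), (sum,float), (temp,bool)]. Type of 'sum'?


Lookup 'sum' → type float
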